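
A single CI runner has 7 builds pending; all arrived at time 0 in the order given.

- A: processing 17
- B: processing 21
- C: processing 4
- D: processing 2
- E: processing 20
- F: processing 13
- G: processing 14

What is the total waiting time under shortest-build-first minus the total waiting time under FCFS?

-102

SPT (increasing processing time): D C F G A E B.
D: waits 0, runs 0→2
C: waits 2, runs 2→6
F: waits 6, runs 6→19
G: waits 19, runs 19→33
A: waits 33, runs 33→50
E: waits 50, runs 50→70
B: waits 70, runs 70→91
Sum = 0+2+6+19+33+50+70 = 180.
FIFO (arrival order): A B C D E F G.
A: waits 0, runs 0→17
B: waits 17, runs 17→38
C: waits 38, runs 38→42
D: waits 42, runs 42→44
E: waits 44, runs 44→64
F: waits 64, runs 64→77
G: waits 77, runs 77→91
Sum = 0+17+38+42+44+64+77 = 282.
Difference = 180 − 282 = -102.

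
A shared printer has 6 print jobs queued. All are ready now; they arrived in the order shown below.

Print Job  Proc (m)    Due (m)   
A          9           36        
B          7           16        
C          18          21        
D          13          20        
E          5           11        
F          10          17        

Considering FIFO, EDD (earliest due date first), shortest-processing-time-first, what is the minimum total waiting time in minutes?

113

FIFO (arrival order): A B C D E F.
A: waits 0, runs 0→9
B: waits 9, runs 9→16
C: waits 16, runs 16→34
D: waits 34, runs 34→47
E: waits 47, runs 47→52
F: waits 52, runs 52→62
Sum = 0+9+16+34+47+52 = 158.
EDD (increasing due date): E B F D C A.
E: waits 0, runs 0→5
B: waits 5, runs 5→12
F: waits 12, runs 12→22
D: waits 22, runs 22→35
C: waits 35, runs 35→53
A: waits 53, runs 53→62
Sum = 0+5+12+22+35+53 = 127.
SPT (increasing processing time): E B A F D C.
E: waits 0, runs 0→5
B: waits 5, runs 5→12
A: waits 12, runs 12→21
F: waits 21, runs 21→31
D: waits 31, runs 31→44
C: waits 44, runs 44→62
Sum = 0+5+12+21+31+44 = 113.
FIFO 158, EDD 127, SPT 113 → minimum 113.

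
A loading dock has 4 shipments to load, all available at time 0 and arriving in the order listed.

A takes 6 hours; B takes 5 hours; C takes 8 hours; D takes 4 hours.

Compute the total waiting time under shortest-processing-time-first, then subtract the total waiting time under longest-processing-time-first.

-13

SPT (increasing processing time): D B A C.
D: waits 0, runs 0→4
B: waits 4, runs 4→9
A: waits 9, runs 9→15
C: waits 15, runs 15→23
Sum = 0+4+9+15 = 28.
LPT (decreasing processing time): C A B D.
C: waits 0, runs 0→8
A: waits 8, runs 8→14
B: waits 14, runs 14→19
D: waits 19, runs 19→23
Sum = 0+8+14+19 = 41.
Difference = 28 − 41 = -13.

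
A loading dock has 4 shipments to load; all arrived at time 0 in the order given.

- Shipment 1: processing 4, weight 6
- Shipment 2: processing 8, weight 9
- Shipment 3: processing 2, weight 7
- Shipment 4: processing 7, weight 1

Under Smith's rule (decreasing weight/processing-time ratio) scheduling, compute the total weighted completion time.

WSPT (decreasing weight/processing-time ratio): Shipment 3 Shipment 1 Shipment 2 Shipment 4.
Shipment 3: finishes 2, weight 7, w·C = 14
Shipment 1: finishes 6, weight 6, w·C = 36
Shipment 2: finishes 14, weight 9, w·C = 126
Shipment 4: finishes 21, weight 1, w·C = 21
Sum = 14+36+126+21 = 197.

197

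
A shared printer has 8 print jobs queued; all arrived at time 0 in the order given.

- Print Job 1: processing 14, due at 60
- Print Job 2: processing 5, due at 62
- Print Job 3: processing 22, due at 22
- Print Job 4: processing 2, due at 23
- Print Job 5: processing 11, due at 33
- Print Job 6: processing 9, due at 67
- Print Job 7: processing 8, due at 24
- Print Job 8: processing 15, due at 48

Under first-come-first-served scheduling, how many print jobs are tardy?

FIFO (arrival order): Print Job 1 Print Job 2 Print Job 3 Print Job 4 Print Job 5 Print Job 6 Print Job 7 Print Job 8.
Print Job 1: 0→14, due 60, tardiness 0
Print Job 2: 14→19, due 62, tardiness 0
Print Job 3: 19→41, due 22, tardiness 19
Print Job 4: 41→43, due 23, tardiness 20
Print Job 5: 43→54, due 33, tardiness 21
Print Job 6: 54→63, due 67, tardiness 0
Print Job 7: 63→71, due 24, tardiness 47
Print Job 8: 71→86, due 48, tardiness 38
Late print jobs: 5.

5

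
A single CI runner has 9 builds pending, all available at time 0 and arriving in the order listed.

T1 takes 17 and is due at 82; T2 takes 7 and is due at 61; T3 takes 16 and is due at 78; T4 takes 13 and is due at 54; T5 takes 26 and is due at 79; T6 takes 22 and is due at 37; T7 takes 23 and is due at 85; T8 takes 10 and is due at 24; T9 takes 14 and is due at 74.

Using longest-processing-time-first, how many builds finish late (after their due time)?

7

LPT (decreasing processing time): T5 T7 T6 T1 T3 T9 T4 T8 T2.
T5: 0→26, due 79, tardiness 0
T7: 26→49, due 85, tardiness 0
T6: 49→71, due 37, tardiness 34
T1: 71→88, due 82, tardiness 6
T3: 88→104, due 78, tardiness 26
T9: 104→118, due 74, tardiness 44
T4: 118→131, due 54, tardiness 77
T8: 131→141, due 24, tardiness 117
T2: 141→148, due 61, tardiness 87
Late builds: 7.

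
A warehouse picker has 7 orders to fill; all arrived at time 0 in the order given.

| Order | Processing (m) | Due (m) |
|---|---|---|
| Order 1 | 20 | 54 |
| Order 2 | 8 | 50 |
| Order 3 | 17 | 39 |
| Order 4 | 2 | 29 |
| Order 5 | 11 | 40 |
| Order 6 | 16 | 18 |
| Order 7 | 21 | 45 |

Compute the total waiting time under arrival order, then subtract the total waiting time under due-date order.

FIFO (arrival order): Order 1 Order 2 Order 3 Order 4 Order 5 Order 6 Order 7.
Order 1: waits 0, runs 0→20
Order 2: waits 20, runs 20→28
Order 3: waits 28, runs 28→45
Order 4: waits 45, runs 45→47
Order 5: waits 47, runs 47→58
Order 6: waits 58, runs 58→74
Order 7: waits 74, runs 74→95
Sum = 0+20+28+45+47+58+74 = 272.
EDD (increasing due date): Order 6 Order 4 Order 3 Order 5 Order 7 Order 2 Order 1.
Order 6: waits 0, runs 0→16
Order 4: waits 16, runs 16→18
Order 3: waits 18, runs 18→35
Order 5: waits 35, runs 35→46
Order 7: waits 46, runs 46→67
Order 2: waits 67, runs 67→75
Order 1: waits 75, runs 75→95
Sum = 0+16+18+35+46+67+75 = 257.
Difference = 272 − 257 = 15.

15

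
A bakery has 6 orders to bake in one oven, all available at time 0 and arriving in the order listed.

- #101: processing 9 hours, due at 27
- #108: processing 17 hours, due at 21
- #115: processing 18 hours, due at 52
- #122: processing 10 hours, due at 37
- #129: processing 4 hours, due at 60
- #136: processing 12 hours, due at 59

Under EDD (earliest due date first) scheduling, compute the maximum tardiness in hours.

EDD (increasing due date): #108 #101 #122 #115 #136 #129.
#108: 0→17, due 21, tardiness 0
#101: 17→26, due 27, tardiness 0
#122: 26→36, due 37, tardiness 0
#115: 36→54, due 52, tardiness 2
#136: 54→66, due 59, tardiness 7
#129: 66→70, due 60, tardiness 10
Maximum = 10.

10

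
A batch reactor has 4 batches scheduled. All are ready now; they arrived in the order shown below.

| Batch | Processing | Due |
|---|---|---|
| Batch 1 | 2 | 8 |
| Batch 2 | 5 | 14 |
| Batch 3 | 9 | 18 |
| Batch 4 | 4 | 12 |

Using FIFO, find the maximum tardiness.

8

FIFO (arrival order): Batch 1 Batch 2 Batch 3 Batch 4.
Batch 1: 0→2, due 8, tardiness 0
Batch 2: 2→7, due 14, tardiness 0
Batch 3: 7→16, due 18, tardiness 0
Batch 4: 16→20, due 12, tardiness 8
Maximum = 8.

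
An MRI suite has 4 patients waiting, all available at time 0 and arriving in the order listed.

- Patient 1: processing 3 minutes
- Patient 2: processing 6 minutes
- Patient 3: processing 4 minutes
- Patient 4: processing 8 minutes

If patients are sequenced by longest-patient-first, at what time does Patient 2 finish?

14

LPT (decreasing processing time): Patient 4 Patient 2 Patient 3 Patient 1.
Patient 4: 0→8
Patient 2: 8→14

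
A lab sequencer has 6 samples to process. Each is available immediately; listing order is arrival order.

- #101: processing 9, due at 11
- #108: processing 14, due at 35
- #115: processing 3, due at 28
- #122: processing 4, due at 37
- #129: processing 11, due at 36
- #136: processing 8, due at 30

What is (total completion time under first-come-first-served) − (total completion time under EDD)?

FIFO (arrival order): #101 #108 #115 #122 #129 #136.
#101: 0→9
#108: 9→23
#115: 23→26
#122: 26→30
#129: 30→41
#136: 41→49
Sum = 9+23+26+30+41+49 = 178.
EDD (increasing due date): #101 #115 #136 #108 #129 #122.
#101: 0→9
#115: 9→12
#136: 12→20
#108: 20→34
#129: 34→45
#122: 45→49
Sum = 9+12+20+34+45+49 = 169.
Difference = 178 − 169 = 9.

9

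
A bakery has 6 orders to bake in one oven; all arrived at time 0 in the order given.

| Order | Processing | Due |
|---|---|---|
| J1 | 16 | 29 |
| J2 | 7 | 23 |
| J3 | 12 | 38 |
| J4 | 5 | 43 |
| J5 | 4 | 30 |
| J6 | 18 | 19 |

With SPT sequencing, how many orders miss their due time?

SPT (increasing processing time): J5 J4 J2 J3 J1 J6.
J5: 0→4, due 30, tardiness 0
J4: 4→9, due 43, tardiness 0
J2: 9→16, due 23, tardiness 0
J3: 16→28, due 38, tardiness 0
J1: 28→44, due 29, tardiness 15
J6: 44→62, due 19, tardiness 43
Late orders: 2.

2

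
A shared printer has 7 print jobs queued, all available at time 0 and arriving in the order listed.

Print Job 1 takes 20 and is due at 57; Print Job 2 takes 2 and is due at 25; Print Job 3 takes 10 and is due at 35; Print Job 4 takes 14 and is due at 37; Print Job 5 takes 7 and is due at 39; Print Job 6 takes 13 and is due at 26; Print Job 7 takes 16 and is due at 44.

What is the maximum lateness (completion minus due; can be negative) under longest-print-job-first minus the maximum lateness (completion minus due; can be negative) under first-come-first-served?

17

LPT (decreasing processing time): Print Job 1 Print Job 7 Print Job 4 Print Job 6 Print Job 3 Print Job 5 Print Job 2.
Print Job 1: 0→20, due 57, lateness -37
Print Job 7: 20→36, due 44, lateness -8
Print Job 4: 36→50, due 37, lateness 13
Print Job 6: 50→63, due 26, lateness 37
Print Job 3: 63→73, due 35, lateness 38
Print Job 5: 73→80, due 39, lateness 41
Print Job 2: 80→82, due 25, lateness 57
Maximum = 57.
FIFO (arrival order): Print Job 1 Print Job 2 Print Job 3 Print Job 4 Print Job 5 Print Job 6 Print Job 7.
Print Job 1: 0→20, due 57, lateness -37
Print Job 2: 20→22, due 25, lateness -3
Print Job 3: 22→32, due 35, lateness -3
Print Job 4: 32→46, due 37, lateness 9
Print Job 5: 46→53, due 39, lateness 14
Print Job 6: 53→66, due 26, lateness 40
Print Job 7: 66→82, due 44, lateness 38
Maximum = 40.
Difference = 57 − 40 = 17.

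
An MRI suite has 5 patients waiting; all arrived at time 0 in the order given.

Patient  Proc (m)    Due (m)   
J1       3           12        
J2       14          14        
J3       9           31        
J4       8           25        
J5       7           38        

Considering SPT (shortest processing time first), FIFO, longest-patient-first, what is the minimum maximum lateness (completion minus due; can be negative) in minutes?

SPT (increasing processing time): J1 J5 J4 J3 J2.
J1: 0→3, due 12, lateness -9
J5: 3→10, due 38, lateness -28
J4: 10→18, due 25, lateness -7
J3: 18→27, due 31, lateness -4
J2: 27→41, due 14, lateness 27
Maximum = 27.
FIFO (arrival order): J1 J2 J3 J4 J5.
J1: 0→3, due 12, lateness -9
J2: 3→17, due 14, lateness 3
J3: 17→26, due 31, lateness -5
J4: 26→34, due 25, lateness 9
J5: 34→41, due 38, lateness 3
Maximum = 9.
LPT (decreasing processing time): J2 J3 J4 J5 J1.
J2: 0→14, due 14, lateness 0
J3: 14→23, due 31, lateness -8
J4: 23→31, due 25, lateness 6
J5: 31→38, due 38, lateness 0
J1: 38→41, due 12, lateness 29
Maximum = 29.
SPT 27, FIFO 9, LPT 29 → minimum 9.

9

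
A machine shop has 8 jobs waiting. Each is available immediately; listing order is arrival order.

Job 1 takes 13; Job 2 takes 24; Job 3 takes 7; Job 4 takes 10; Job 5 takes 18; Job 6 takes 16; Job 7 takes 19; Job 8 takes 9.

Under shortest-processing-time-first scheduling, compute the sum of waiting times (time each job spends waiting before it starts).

SPT (increasing processing time): Job 3 Job 8 Job 4 Job 1 Job 6 Job 5 Job 7 Job 2.
Job 3: waits 0, runs 0→7
Job 8: waits 7, runs 7→16
Job 4: waits 16, runs 16→26
Job 1: waits 26, runs 26→39
Job 6: waits 39, runs 39→55
Job 5: waits 55, runs 55→73
Job 7: waits 73, runs 73→92
Job 2: waits 92, runs 92→116
Sum = 0+7+16+26+39+55+73+92 = 308.

308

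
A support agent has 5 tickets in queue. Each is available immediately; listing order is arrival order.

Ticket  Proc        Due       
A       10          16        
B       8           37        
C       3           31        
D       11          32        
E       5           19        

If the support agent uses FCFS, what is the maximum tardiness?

FIFO (arrival order): A B C D E.
A: 0→10, due 16, tardiness 0
B: 10→18, due 37, tardiness 0
C: 18→21, due 31, tardiness 0
D: 21→32, due 32, tardiness 0
E: 32→37, due 19, tardiness 18
Maximum = 18.

18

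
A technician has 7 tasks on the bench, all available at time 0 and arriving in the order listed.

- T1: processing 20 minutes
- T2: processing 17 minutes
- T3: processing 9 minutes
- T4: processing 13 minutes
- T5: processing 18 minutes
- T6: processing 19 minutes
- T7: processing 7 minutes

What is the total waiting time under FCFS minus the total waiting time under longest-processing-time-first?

FIFO (arrival order): T1 T2 T3 T4 T5 T6 T7.
T1: waits 0, runs 0→20
T2: waits 20, runs 20→37
T3: waits 37, runs 37→46
T4: waits 46, runs 46→59
T5: waits 59, runs 59→77
T6: waits 77, runs 77→96
T7: waits 96, runs 96→103
Sum = 0+20+37+46+59+77+96 = 335.
LPT (decreasing processing time): T1 T6 T5 T2 T4 T3 T7.
T1: waits 0, runs 0→20
T6: waits 20, runs 20→39
T5: waits 39, runs 39→57
T2: waits 57, runs 57→74
T4: waits 74, runs 74→87
T3: waits 87, runs 87→96
T7: waits 96, runs 96→103
Sum = 0+20+39+57+74+87+96 = 373.
Difference = 335 − 373 = -38.

-38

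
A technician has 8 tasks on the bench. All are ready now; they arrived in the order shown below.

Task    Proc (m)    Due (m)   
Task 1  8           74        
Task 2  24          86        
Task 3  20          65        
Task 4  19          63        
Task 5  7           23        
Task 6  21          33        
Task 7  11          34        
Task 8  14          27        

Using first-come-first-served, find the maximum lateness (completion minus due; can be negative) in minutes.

FIFO (arrival order): Task 1 Task 2 Task 3 Task 4 Task 5 Task 6 Task 7 Task 8.
Task 1: 0→8, due 74, lateness -66
Task 2: 8→32, due 86, lateness -54
Task 3: 32→52, due 65, lateness -13
Task 4: 52→71, due 63, lateness 8
Task 5: 71→78, due 23, lateness 55
Task 6: 78→99, due 33, lateness 66
Task 7: 99→110, due 34, lateness 76
Task 8: 110→124, due 27, lateness 97
Maximum = 97.

97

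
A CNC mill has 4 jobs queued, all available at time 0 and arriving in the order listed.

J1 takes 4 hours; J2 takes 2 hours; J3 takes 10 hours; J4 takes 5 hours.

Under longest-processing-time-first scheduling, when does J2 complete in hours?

LPT (decreasing processing time): J3 J4 J1 J2.
J3: 0→10
J4: 10→15
J1: 15→19
J2: 19→21

21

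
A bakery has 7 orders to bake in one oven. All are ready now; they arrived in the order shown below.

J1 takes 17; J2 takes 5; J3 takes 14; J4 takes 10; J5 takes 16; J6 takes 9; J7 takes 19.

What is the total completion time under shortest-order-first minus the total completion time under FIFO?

-48

SPT (increasing processing time): J2 J6 J4 J3 J5 J1 J7.
J2: 0→5
J6: 5→14
J4: 14→24
J3: 24→38
J5: 38→54
J1: 54→71
J7: 71→90
Sum = 5+14+24+38+54+71+90 = 296.
FIFO (arrival order): J1 J2 J3 J4 J5 J6 J7.
J1: 0→17
J2: 17→22
J3: 22→36
J4: 36→46
J5: 46→62
J6: 62→71
J7: 71→90
Sum = 17+22+36+46+62+71+90 = 344.
Difference = 296 − 344 = -48.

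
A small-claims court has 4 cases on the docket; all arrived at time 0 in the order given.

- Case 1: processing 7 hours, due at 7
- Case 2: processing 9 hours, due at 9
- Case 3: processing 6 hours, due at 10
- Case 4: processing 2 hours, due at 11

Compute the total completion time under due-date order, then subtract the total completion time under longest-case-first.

EDD (increasing due date): Case 1 Case 2 Case 3 Case 4.
Case 1: 0→7
Case 2: 7→16
Case 3: 16→22
Case 4: 22→24
Sum = 7+16+22+24 = 69.
LPT (decreasing processing time): Case 2 Case 1 Case 3 Case 4.
Case 2: 0→9
Case 1: 9→16
Case 3: 16→22
Case 4: 22→24
Sum = 9+16+22+24 = 71.
Difference = 69 − 71 = -2.

-2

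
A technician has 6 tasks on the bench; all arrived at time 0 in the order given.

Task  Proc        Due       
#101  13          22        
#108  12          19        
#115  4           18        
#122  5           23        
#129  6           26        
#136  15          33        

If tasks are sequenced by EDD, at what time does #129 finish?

EDD (increasing due date): #115 #108 #101 #122 #129 #136.
#115: 0→4
#108: 4→16
#101: 16→29
#122: 29→34
#129: 34→40

40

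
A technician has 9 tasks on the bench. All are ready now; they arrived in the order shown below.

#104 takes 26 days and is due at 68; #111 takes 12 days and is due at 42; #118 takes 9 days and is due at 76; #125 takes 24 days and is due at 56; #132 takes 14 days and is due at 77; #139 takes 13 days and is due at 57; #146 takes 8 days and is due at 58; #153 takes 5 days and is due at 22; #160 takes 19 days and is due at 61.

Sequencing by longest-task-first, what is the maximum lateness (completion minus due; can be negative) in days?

108

LPT (decreasing processing time): #104 #125 #160 #132 #139 #111 #118 #146 #153.
#104: 0→26, due 68, lateness -42
#125: 26→50, due 56, lateness -6
#160: 50→69, due 61, lateness 8
#132: 69→83, due 77, lateness 6
#139: 83→96, due 57, lateness 39
#111: 96→108, due 42, lateness 66
#118: 108→117, due 76, lateness 41
#146: 117→125, due 58, lateness 67
#153: 125→130, due 22, lateness 108
Maximum = 108.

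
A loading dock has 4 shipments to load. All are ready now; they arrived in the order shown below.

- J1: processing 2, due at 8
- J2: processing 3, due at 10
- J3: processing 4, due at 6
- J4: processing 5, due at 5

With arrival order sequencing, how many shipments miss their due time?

2

FIFO (arrival order): J1 J2 J3 J4.
J1: 0→2, due 8, tardiness 0
J2: 2→5, due 10, tardiness 0
J3: 5→9, due 6, tardiness 3
J4: 9→14, due 5, tardiness 9
Late shipments: 2.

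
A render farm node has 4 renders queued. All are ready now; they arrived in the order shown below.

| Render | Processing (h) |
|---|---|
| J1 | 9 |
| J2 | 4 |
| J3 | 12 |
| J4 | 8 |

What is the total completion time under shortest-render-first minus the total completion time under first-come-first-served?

-10

SPT (increasing processing time): J2 J4 J1 J3.
J2: 0→4
J4: 4→12
J1: 12→21
J3: 21→33
Sum = 4+12+21+33 = 70.
FIFO (arrival order): J1 J2 J3 J4.
J1: 0→9
J2: 9→13
J3: 13→25
J4: 25→33
Sum = 9+13+25+33 = 80.
Difference = 70 − 80 = -10.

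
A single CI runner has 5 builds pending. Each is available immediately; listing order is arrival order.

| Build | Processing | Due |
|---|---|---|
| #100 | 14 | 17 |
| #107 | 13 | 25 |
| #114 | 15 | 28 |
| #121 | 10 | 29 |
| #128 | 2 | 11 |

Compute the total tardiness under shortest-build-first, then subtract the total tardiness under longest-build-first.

-47

SPT (increasing processing time): #128 #121 #107 #100 #114.
#128: 0→2, due 11, tardiness 0
#121: 2→12, due 29, tardiness 0
#107: 12→25, due 25, tardiness 0
#100: 25→39, due 17, tardiness 22
#114: 39→54, due 28, tardiness 26
Sum = 0+0+0+22+26 = 48.
LPT (decreasing processing time): #114 #100 #107 #121 #128.
#114: 0→15, due 28, tardiness 0
#100: 15→29, due 17, tardiness 12
#107: 29→42, due 25, tardiness 17
#121: 42→52, due 29, tardiness 23
#128: 52→54, due 11, tardiness 43
Sum = 0+12+17+23+43 = 95.
Difference = 48 − 95 = -47.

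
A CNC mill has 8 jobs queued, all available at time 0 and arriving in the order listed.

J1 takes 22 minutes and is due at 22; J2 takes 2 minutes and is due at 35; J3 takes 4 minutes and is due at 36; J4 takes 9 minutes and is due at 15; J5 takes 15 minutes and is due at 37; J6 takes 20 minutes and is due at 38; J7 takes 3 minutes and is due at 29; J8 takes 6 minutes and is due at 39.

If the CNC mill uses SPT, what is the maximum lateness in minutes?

59

SPT (increasing processing time): J2 J7 J3 J8 J4 J5 J6 J1.
J2: 0→2, due 35, lateness -33
J7: 2→5, due 29, lateness -24
J3: 5→9, due 36, lateness -27
J8: 9→15, due 39, lateness -24
J4: 15→24, due 15, lateness 9
J5: 24→39, due 37, lateness 2
J6: 39→59, due 38, lateness 21
J1: 59→81, due 22, lateness 59
Maximum = 59.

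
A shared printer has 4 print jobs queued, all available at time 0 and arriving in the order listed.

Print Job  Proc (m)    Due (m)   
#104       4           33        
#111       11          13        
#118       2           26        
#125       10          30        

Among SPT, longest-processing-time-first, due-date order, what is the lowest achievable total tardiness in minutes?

SPT (increasing processing time): #118 #104 #125 #111.
#118: 0→2, due 26, tardiness 0
#104: 2→6, due 33, tardiness 0
#125: 6→16, due 30, tardiness 0
#111: 16→27, due 13, tardiness 14
Sum = 0+0+0+14 = 14.
LPT (decreasing processing time): #111 #125 #104 #118.
#111: 0→11, due 13, tardiness 0
#125: 11→21, due 30, tardiness 0
#104: 21→25, due 33, tardiness 0
#118: 25→27, due 26, tardiness 1
Sum = 0+0+0+1 = 1.
EDD (increasing due date): #111 #118 #125 #104.
#111: 0→11, due 13, tardiness 0
#118: 11→13, due 26, tardiness 0
#125: 13→23, due 30, tardiness 0
#104: 23→27, due 33, tardiness 0
Sum = 0+0+0+0 = 0.
SPT 14, LPT 1, EDD 0 → minimum 0.

0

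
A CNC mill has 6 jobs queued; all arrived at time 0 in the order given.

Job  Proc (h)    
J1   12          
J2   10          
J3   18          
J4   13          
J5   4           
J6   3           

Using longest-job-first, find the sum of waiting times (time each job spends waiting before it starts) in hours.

LPT (decreasing processing time): J3 J4 J1 J2 J5 J6.
J3: waits 0, runs 0→18
J4: waits 18, runs 18→31
J1: waits 31, runs 31→43
J2: waits 43, runs 43→53
J5: waits 53, runs 53→57
J6: waits 57, runs 57→60
Sum = 0+18+31+43+53+57 = 202.

202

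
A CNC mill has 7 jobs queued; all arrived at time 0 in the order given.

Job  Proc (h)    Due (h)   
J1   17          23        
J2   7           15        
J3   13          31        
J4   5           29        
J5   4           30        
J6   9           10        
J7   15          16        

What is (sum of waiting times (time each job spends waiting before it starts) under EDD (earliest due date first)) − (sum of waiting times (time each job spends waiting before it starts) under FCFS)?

-7

EDD (increasing due date): J6 J2 J7 J1 J4 J5 J3.
J6: waits 0, runs 0→9
J2: waits 9, runs 9→16
J7: waits 16, runs 16→31
J1: waits 31, runs 31→48
J4: waits 48, runs 48→53
J5: waits 53, runs 53→57
J3: waits 57, runs 57→70
Sum = 0+9+16+31+48+53+57 = 214.
FIFO (arrival order): J1 J2 J3 J4 J5 J6 J7.
J1: waits 0, runs 0→17
J2: waits 17, runs 17→24
J3: waits 24, runs 24→37
J4: waits 37, runs 37→42
J5: waits 42, runs 42→46
J6: waits 46, runs 46→55
J7: waits 55, runs 55→70
Sum = 0+17+24+37+42+46+55 = 221.
Difference = 214 − 221 = -7.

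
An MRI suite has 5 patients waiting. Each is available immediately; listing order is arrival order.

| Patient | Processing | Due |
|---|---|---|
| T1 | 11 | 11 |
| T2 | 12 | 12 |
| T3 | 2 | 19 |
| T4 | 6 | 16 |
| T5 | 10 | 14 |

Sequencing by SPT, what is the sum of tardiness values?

51

SPT (increasing processing time): T3 T4 T5 T1 T2.
T3: 0→2, due 19, tardiness 0
T4: 2→8, due 16, tardiness 0
T5: 8→18, due 14, tardiness 4
T1: 18→29, due 11, tardiness 18
T2: 29→41, due 12, tardiness 29
Sum = 0+0+4+18+29 = 51.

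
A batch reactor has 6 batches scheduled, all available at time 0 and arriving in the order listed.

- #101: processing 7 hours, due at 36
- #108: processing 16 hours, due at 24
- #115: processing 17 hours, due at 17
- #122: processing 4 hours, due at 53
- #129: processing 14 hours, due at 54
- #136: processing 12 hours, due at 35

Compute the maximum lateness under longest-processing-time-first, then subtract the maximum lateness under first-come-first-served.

-5

LPT (decreasing processing time): #115 #108 #129 #136 #101 #122.
#115: 0→17, due 17, lateness 0
#108: 17→33, due 24, lateness 9
#129: 33→47, due 54, lateness -7
#136: 47→59, due 35, lateness 24
#101: 59→66, due 36, lateness 30
#122: 66→70, due 53, lateness 17
Maximum = 30.
FIFO (arrival order): #101 #108 #115 #122 #129 #136.
#101: 0→7, due 36, lateness -29
#108: 7→23, due 24, lateness -1
#115: 23→40, due 17, lateness 23
#122: 40→44, due 53, lateness -9
#129: 44→58, due 54, lateness 4
#136: 58→70, due 35, lateness 35
Maximum = 35.
Difference = 30 − 35 = -5.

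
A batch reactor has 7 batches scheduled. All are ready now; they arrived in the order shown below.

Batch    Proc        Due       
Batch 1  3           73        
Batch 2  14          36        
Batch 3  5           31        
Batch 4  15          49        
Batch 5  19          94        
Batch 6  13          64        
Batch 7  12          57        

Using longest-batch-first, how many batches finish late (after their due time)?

4

LPT (decreasing processing time): Batch 5 Batch 4 Batch 2 Batch 6 Batch 7 Batch 3 Batch 1.
Batch 5: 0→19, due 94, tardiness 0
Batch 4: 19→34, due 49, tardiness 0
Batch 2: 34→48, due 36, tardiness 12
Batch 6: 48→61, due 64, tardiness 0
Batch 7: 61→73, due 57, tardiness 16
Batch 3: 73→78, due 31, tardiness 47
Batch 1: 78→81, due 73, tardiness 8
Late batches: 4.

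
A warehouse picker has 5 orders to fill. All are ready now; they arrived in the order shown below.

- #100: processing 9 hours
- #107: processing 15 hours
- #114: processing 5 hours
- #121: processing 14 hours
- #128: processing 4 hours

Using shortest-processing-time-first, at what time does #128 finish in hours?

4

SPT (increasing processing time): #128 #114 #100 #121 #107.
#128: 0→4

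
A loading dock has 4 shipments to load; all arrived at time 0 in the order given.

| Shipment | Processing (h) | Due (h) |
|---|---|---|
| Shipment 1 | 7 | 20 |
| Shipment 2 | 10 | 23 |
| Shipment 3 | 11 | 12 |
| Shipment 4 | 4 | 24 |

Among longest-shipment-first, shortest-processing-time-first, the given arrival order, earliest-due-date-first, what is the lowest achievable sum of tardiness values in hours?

LPT (decreasing processing time): Shipment 3 Shipment 2 Shipment 1 Shipment 4.
Shipment 3: 0→11, due 12, tardiness 0
Shipment 2: 11→21, due 23, tardiness 0
Shipment 1: 21→28, due 20, tardiness 8
Shipment 4: 28→32, due 24, tardiness 8
Sum = 0+0+8+8 = 16.
SPT (increasing processing time): Shipment 4 Shipment 1 Shipment 2 Shipment 3.
Shipment 4: 0→4, due 24, tardiness 0
Shipment 1: 4→11, due 20, tardiness 0
Shipment 2: 11→21, due 23, tardiness 0
Shipment 3: 21→32, due 12, tardiness 20
Sum = 0+0+0+20 = 20.
FIFO (arrival order): Shipment 1 Shipment 2 Shipment 3 Shipment 4.
Shipment 1: 0→7, due 20, tardiness 0
Shipment 2: 7→17, due 23, tardiness 0
Shipment 3: 17→28, due 12, tardiness 16
Shipment 4: 28→32, due 24, tardiness 8
Sum = 0+0+16+8 = 24.
EDD (increasing due date): Shipment 3 Shipment 1 Shipment 2 Shipment 4.
Shipment 3: 0→11, due 12, tardiness 0
Shipment 1: 11→18, due 20, tardiness 0
Shipment 2: 18→28, due 23, tardiness 5
Shipment 4: 28→32, due 24, tardiness 8
Sum = 0+0+5+8 = 13.
LPT 16, SPT 20, FIFO 24, EDD 13 → minimum 13.

13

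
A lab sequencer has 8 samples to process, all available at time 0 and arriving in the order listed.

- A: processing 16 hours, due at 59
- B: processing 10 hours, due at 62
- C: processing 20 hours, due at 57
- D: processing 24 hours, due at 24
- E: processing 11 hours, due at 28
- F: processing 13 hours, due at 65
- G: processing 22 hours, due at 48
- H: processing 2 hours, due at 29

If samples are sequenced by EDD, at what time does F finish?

EDD (increasing due date): D E H G C A B F.
D: 0→24
E: 24→35
H: 35→37
G: 37→59
C: 59→79
A: 79→95
B: 95→105
F: 105→118

118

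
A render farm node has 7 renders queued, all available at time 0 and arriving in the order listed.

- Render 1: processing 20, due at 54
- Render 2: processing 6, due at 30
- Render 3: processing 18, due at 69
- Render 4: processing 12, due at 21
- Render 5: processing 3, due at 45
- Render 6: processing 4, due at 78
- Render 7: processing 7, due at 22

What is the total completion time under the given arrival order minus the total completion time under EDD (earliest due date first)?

70

FIFO (arrival order): Render 1 Render 2 Render 3 Render 4 Render 5 Render 6 Render 7.
Render 1: 0→20
Render 2: 20→26
Render 3: 26→44
Render 4: 44→56
Render 5: 56→59
Render 6: 59→63
Render 7: 63→70
Sum = 20+26+44+56+59+63+70 = 338.
EDD (increasing due date): Render 4 Render 7 Render 2 Render 5 Render 1 Render 3 Render 6.
Render 4: 0→12
Render 7: 12→19
Render 2: 19→25
Render 5: 25→28
Render 1: 28→48
Render 3: 48→66
Render 6: 66→70
Sum = 12+19+25+28+48+66+70 = 268.
Difference = 338 − 268 = 70.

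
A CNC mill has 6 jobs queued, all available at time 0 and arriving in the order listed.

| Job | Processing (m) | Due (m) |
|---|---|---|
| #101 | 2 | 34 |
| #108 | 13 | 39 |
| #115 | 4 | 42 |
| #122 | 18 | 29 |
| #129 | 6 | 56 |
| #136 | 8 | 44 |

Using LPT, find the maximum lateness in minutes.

17

LPT (decreasing processing time): #122 #108 #136 #129 #115 #101.
#122: 0→18, due 29, lateness -11
#108: 18→31, due 39, lateness -8
#136: 31→39, due 44, lateness -5
#129: 39→45, due 56, lateness -11
#115: 45→49, due 42, lateness 7
#101: 49→51, due 34, lateness 17
Maximum = 17.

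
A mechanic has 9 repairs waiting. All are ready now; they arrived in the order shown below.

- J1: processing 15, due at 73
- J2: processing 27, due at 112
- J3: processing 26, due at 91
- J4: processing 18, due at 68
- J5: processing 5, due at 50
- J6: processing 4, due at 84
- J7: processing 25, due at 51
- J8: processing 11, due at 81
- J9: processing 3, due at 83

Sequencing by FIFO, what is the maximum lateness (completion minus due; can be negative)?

FIFO (arrival order): J1 J2 J3 J4 J5 J6 J7 J8 J9.
J1: 0→15, due 73, lateness -58
J2: 15→42, due 112, lateness -70
J3: 42→68, due 91, lateness -23
J4: 68→86, due 68, lateness 18
J5: 86→91, due 50, lateness 41
J6: 91→95, due 84, lateness 11
J7: 95→120, due 51, lateness 69
J8: 120→131, due 81, lateness 50
J9: 131→134, due 83, lateness 51
Maximum = 69.

69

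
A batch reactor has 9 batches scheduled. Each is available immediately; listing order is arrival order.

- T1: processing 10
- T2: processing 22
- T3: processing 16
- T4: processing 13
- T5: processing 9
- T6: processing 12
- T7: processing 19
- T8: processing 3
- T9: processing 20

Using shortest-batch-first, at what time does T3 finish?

SPT (increasing processing time): T8 T5 T1 T6 T4 T3 T7 T9 T2.
T8: 0→3
T5: 3→12
T1: 12→22
T6: 22→34
T4: 34→47
T3: 47→63

63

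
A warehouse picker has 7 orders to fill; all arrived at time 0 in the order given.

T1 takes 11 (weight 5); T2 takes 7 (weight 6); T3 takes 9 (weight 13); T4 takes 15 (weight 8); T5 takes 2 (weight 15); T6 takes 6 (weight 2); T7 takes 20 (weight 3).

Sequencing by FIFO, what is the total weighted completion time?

1820

FIFO (arrival order): T1 T2 T3 T4 T5 T6 T7.
T1: finishes 11, weight 5, w·C = 55
T2: finishes 18, weight 6, w·C = 108
T3: finishes 27, weight 13, w·C = 351
T4: finishes 42, weight 8, w·C = 336
T5: finishes 44, weight 15, w·C = 660
T6: finishes 50, weight 2, w·C = 100
T7: finishes 70, weight 3, w·C = 210
Sum = 55+108+351+336+660+100+210 = 1820.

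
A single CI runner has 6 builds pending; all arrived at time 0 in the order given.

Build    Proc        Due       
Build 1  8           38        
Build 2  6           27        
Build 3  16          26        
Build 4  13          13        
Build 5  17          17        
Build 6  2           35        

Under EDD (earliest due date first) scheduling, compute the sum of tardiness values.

EDD (increasing due date): Build 4 Build 5 Build 3 Build 2 Build 6 Build 1.
Build 4: 0→13, due 13, tardiness 0
Build 5: 13→30, due 17, tardiness 13
Build 3: 30→46, due 26, tardiness 20
Build 2: 46→52, due 27, tardiness 25
Build 6: 52→54, due 35, tardiness 19
Build 1: 54→62, due 38, tardiness 24
Sum = 0+13+20+25+19+24 = 101.

101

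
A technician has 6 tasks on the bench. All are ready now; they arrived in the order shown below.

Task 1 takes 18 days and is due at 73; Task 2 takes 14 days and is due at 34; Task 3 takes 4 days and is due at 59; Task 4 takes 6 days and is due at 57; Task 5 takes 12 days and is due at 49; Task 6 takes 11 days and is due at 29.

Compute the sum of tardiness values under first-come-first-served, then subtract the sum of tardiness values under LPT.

FIFO (arrival order): Task 1 Task 2 Task 3 Task 4 Task 5 Task 6.
Task 1: 0→18, due 73, tardiness 0
Task 2: 18→32, due 34, tardiness 0
Task 3: 32→36, due 59, tardiness 0
Task 4: 36→42, due 57, tardiness 0
Task 5: 42→54, due 49, tardiness 5
Task 6: 54→65, due 29, tardiness 36
Sum = 0+0+0+0+5+36 = 41.
LPT (decreasing processing time): Task 1 Task 2 Task 5 Task 6 Task 4 Task 3.
Task 1: 0→18, due 73, tardiness 0
Task 2: 18→32, due 34, tardiness 0
Task 5: 32→44, due 49, tardiness 0
Task 6: 44→55, due 29, tardiness 26
Task 4: 55→61, due 57, tardiness 4
Task 3: 61→65, due 59, tardiness 6
Sum = 0+0+0+26+4+6 = 36.
Difference = 41 − 36 = 5.

5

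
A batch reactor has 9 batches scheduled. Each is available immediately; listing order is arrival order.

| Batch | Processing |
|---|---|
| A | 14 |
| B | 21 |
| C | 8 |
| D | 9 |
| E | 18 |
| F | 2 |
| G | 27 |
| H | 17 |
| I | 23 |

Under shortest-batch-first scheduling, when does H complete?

50

SPT (increasing processing time): F C D A H E B I G.
F: 0→2
C: 2→10
D: 10→19
A: 19→33
H: 33→50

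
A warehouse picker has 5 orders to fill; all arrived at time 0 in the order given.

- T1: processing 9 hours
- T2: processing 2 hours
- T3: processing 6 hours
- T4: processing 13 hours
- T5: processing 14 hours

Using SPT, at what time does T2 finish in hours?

SPT (increasing processing time): T2 T3 T1 T4 T5.
T2: 0→2

2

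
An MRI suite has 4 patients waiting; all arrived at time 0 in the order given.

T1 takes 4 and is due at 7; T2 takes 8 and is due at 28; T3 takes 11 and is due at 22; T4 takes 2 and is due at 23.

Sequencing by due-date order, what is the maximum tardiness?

0

EDD (increasing due date): T1 T3 T4 T2.
T1: 0→4, due 7, tardiness 0
T3: 4→15, due 22, tardiness 0
T4: 15→17, due 23, tardiness 0
T2: 17→25, due 28, tardiness 0
Maximum = 0.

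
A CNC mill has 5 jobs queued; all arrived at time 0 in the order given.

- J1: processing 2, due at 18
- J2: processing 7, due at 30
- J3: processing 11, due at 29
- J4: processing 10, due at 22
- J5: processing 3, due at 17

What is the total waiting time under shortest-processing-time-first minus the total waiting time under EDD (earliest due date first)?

SPT (increasing processing time): J1 J5 J2 J4 J3.
J1: waits 0, runs 0→2
J5: waits 2, runs 2→5
J2: waits 5, runs 5→12
J4: waits 12, runs 12→22
J3: waits 22, runs 22→33
Sum = 0+2+5+12+22 = 41.
EDD (increasing due date): J5 J1 J4 J3 J2.
J5: waits 0, runs 0→3
J1: waits 3, runs 3→5
J4: waits 5, runs 5→15
J3: waits 15, runs 15→26
J2: waits 26, runs 26→33
Sum = 0+3+5+15+26 = 49.
Difference = 41 − 49 = -8.

-8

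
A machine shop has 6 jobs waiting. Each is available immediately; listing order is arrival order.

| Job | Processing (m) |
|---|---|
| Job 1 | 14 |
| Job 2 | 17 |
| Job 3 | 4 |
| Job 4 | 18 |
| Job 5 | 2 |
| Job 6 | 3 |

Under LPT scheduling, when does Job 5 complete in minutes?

58

LPT (decreasing processing time): Job 4 Job 2 Job 1 Job 3 Job 6 Job 5.
Job 4: 0→18
Job 2: 18→35
Job 1: 35→49
Job 3: 49→53
Job 6: 53→56
Job 5: 56→58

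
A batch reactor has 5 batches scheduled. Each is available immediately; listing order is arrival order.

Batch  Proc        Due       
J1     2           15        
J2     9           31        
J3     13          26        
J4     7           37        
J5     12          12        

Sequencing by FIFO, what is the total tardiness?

31

FIFO (arrival order): J1 J2 J3 J4 J5.
J1: 0→2, due 15, tardiness 0
J2: 2→11, due 31, tardiness 0
J3: 11→24, due 26, tardiness 0
J4: 24→31, due 37, tardiness 0
J5: 31→43, due 12, tardiness 31
Sum = 0+0+0+0+31 = 31.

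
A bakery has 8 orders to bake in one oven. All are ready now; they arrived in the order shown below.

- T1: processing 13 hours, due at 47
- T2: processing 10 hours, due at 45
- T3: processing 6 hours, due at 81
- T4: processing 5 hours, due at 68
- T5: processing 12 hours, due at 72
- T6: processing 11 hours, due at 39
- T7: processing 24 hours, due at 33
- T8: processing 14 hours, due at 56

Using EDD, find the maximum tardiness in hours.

EDD (increasing due date): T7 T6 T2 T1 T8 T4 T5 T3.
T7: 0→24, due 33, tardiness 0
T6: 24→35, due 39, tardiness 0
T2: 35→45, due 45, tardiness 0
T1: 45→58, due 47, tardiness 11
T8: 58→72, due 56, tardiness 16
T4: 72→77, due 68, tardiness 9
T5: 77→89, due 72, tardiness 17
T3: 89→95, due 81, tardiness 14
Maximum = 17.

17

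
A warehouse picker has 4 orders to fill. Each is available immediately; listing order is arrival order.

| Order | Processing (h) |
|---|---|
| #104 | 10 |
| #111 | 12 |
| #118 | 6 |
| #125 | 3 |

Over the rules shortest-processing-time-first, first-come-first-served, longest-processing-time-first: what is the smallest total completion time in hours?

62

SPT (increasing processing time): #125 #118 #104 #111.
#125: 0→3
#118: 3→9
#104: 9→19
#111: 19→31
Sum = 3+9+19+31 = 62.
FIFO (arrival order): #104 #111 #118 #125.
#104: 0→10
#111: 10→22
#118: 22→28
#125: 28→31
Sum = 10+22+28+31 = 91.
LPT (decreasing processing time): #111 #104 #118 #125.
#111: 0→12
#104: 12→22
#118: 22→28
#125: 28→31
Sum = 12+22+28+31 = 93.
SPT 62, FIFO 91, LPT 93 → minimum 62.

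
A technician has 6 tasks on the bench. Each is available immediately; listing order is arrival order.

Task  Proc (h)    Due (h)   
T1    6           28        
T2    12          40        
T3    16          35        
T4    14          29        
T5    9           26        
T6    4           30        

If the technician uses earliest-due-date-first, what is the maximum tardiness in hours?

21

EDD (increasing due date): T5 T1 T4 T6 T3 T2.
T5: 0→9, due 26, tardiness 0
T1: 9→15, due 28, tardiness 0
T4: 15→29, due 29, tardiness 0
T6: 29→33, due 30, tardiness 3
T3: 33→49, due 35, tardiness 14
T2: 49→61, due 40, tardiness 21
Maximum = 21.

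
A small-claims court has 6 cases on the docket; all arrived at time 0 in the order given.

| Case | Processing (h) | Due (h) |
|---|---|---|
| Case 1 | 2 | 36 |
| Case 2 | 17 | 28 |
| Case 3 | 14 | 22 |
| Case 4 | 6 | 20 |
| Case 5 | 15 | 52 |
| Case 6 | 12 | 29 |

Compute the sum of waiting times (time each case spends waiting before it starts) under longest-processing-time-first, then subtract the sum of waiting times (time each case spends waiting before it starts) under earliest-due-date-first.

54

LPT (decreasing processing time): Case 2 Case 5 Case 3 Case 6 Case 4 Case 1.
Case 2: waits 0, runs 0→17
Case 5: waits 17, runs 17→32
Case 3: waits 32, runs 32→46
Case 6: waits 46, runs 46→58
Case 4: waits 58, runs 58→64
Case 1: waits 64, runs 64→66
Sum = 0+17+32+46+58+64 = 217.
EDD (increasing due date): Case 4 Case 3 Case 2 Case 6 Case 1 Case 5.
Case 4: waits 0, runs 0→6
Case 3: waits 6, runs 6→20
Case 2: waits 20, runs 20→37
Case 6: waits 37, runs 37→49
Case 1: waits 49, runs 49→51
Case 5: waits 51, runs 51→66
Sum = 0+6+20+37+49+51 = 163.
Difference = 217 − 163 = 54.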